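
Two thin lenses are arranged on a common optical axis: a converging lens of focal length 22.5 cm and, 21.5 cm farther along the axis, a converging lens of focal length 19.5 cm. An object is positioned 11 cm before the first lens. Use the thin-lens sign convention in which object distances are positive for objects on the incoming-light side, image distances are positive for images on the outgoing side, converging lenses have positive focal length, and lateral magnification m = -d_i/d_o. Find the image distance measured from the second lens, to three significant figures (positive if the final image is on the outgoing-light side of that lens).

35.7 cm

Applying the thin-lens equation to the first lens, 1/22.5 = 1/11 + 1/d_i1, which gives d_i1 = -21.522 cm.
The intermediate image is virtual, 21.522 cm to the left of lens 1, so d_o2 = L - d_i1 = 21.5 - (-21.522) = 43.022 cm.
Applying the thin-lens equation again with f_2 = 19.5 cm and d_o2 = 43.022 cm gives d_i2 = 35.666 cm.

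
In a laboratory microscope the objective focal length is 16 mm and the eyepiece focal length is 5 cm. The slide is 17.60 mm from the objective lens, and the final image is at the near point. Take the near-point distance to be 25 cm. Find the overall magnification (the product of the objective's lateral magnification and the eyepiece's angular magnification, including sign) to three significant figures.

Convert to cm: f_obj = 16 mm = 1.6 cm; d_o = 17.60 mm = 1.76 cm.
Objective: 1/d_i = 1/f_obj - 1/d_o = 1/1.6 - 1/1.76 = 0.05682 cm^-1, so d_i = 17.600 cm.
m_obj = -d_i/d_o = -17.600/1.76 = -10.000.
Eyepiece angular magnification (image at near point): M_eye = 1 + D/f_e = 1 + 25/5 = 6.000.
Overall M = m_obj x M_eye = (-10.000)(6.000) = -60.00.

-60.0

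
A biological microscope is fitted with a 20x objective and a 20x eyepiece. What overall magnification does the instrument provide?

The overall magnification of a compound microscope is the product of the objective and eyepiece magnifications:
M = M_obj x M_eye = 20 x 20 = 400.

400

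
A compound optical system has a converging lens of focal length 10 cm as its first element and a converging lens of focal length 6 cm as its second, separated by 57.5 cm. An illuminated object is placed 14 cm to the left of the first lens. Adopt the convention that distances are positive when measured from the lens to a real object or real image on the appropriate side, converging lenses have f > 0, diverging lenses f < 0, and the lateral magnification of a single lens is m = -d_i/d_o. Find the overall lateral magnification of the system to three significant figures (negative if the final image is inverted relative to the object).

First lens: d_i1 = 1/(1/10 - 1/14) = 35.000 cm.
m_1 = -(35.000)/14 = -2.5000.
Object distance for lens 2: d_o2 = 57.5 - 35.000 = 22.500 cm.
Second lens: d_i2 = 1/(1/6 - 1/(22.500)) = 8.182 cm.
m_2 = -(8.182)/(22.500) = -0.3636.
The system's lateral magnification is m_1 m_2 = (-2.5000)(-0.3636) = 0.9091.

0.909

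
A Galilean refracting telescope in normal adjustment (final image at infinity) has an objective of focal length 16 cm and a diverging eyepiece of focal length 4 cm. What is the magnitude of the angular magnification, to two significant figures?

|M| = f_obj/|f_eye| = 16/4 = 4.000.

4.0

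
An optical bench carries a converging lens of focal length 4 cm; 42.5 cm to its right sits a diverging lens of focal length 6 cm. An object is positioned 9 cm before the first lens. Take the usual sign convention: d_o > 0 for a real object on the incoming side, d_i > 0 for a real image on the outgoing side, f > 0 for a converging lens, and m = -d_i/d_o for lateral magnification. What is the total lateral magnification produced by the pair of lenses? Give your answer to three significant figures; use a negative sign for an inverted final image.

Applying the thin-lens equation to the first lens, 1/4 = 1/9 + 1/d_i1, which gives d_i1 = 7.200 cm.
Its lateral magnification is m_1 = -d_i1/d_o1 = -(7.200)/9 = -0.8000.
That image sits 35.300 cm in front of the second lens, so d_o2 = 35.300 cm.
Applying the thin-lens equation again with f_2 = -6 cm and d_o2 = 35.300 cm gives d_i2 = -5.128 cm.
m_2 = -(-5.128)/(35.300) = 0.1453.
Overall magnification: m = m_1 m_2 = -0.1162.

-0.116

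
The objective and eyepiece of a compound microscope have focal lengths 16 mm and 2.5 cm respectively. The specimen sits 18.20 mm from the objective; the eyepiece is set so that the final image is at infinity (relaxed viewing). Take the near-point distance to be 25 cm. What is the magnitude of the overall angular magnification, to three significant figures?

72.7

Convert to cm: f_obj = 16 mm = 1.6 cm; d_o = 18.20 mm = 1.82 cm.
Objective: 1/d_i = 1/f_obj - 1/d_o = 1/1.6 - 1/1.82 = 0.07555 cm^-1, so d_i = 13.236 cm.
m_obj = -d_i/d_o = -13.236/1.82 = -7.273.
Eyepiece angular magnification (image at infinity): M_eye = D/f_e = 25/2.5 = 10.000.
Overall M = m_obj x M_eye = (-7.273)(10.000) = -72.73.
|M| = 72.73.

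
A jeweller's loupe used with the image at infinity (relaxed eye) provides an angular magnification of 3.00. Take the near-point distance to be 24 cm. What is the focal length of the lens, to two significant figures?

8.0 cm

For the image at infinity, M = D/f.
f = D/M = 24/3.0 = 8.000 cm.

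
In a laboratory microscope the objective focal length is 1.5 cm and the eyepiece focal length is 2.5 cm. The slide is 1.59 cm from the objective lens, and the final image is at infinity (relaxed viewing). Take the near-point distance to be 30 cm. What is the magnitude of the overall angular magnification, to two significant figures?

Objective: 1/d_i = 1/f_obj - 1/d_o = 1/1.5 - 1/1.59 = 0.03774 cm^-1, so d_i = 26.500 cm.
m_obj = -d_i/d_o = -26.500/1.59 = -16.667.
Eyepiece angular magnification (image at infinity): M_eye = D/f_e = 30/2.5 = 12.000.
Overall M = m_obj x M_eye = (-16.667)(12.000) = -200.00.
|M| = 200.00.

200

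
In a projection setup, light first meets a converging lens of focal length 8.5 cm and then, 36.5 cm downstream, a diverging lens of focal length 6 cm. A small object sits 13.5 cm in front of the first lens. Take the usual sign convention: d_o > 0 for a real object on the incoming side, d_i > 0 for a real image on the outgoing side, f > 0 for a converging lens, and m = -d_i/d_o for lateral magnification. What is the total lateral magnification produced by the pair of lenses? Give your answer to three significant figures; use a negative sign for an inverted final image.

First lens: d_i1 = 1/(1/8.5 - 1/13.5) = 22.950 cm.
m_1 = -(22.950)/13.5 = -1.7000.
Object distance for lens 2: d_o2 = 36.5 - 22.950 = 13.550 cm.
Second lens: d_i2 = 1/(1/(-6) - 1/(13.550)) = -4.159 cm.
m_2 = -(-4.159)/(13.550) = 0.3069.
Total m = m_1 x m_2 = (-1.7000)(0.3069) = -0.5217.

-0.522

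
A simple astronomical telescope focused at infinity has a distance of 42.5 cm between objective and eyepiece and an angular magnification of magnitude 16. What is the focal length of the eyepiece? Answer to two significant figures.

2.5 cm

In normal adjustment the tube length equals f_obj + f_eye and |M| = f_obj/f_eye.
So f_obj = 16 f_eye and 16 f_eye + f_eye = 42.5 cm, giving f_eye = 42.5/17 = 2.500 cm and f_obj = 40.000 cm.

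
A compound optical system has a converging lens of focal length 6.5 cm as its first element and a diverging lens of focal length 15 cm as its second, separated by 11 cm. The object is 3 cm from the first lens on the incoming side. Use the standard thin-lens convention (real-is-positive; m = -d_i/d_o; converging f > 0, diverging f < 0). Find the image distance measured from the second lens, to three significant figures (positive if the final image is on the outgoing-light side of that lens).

-7.87 cm

First lens: d_i1 = 1/(1/6.5 - 1/3) = -5.571 cm.
The intermediate image is virtual, 5.571 cm to the left of lens 1, so d_o2 = L - d_i1 = 11 - (-5.571) = 16.571 cm.
Second lens: d_i2 = 1/(1/(-15) - 1/(16.571)) = -7.873 cm.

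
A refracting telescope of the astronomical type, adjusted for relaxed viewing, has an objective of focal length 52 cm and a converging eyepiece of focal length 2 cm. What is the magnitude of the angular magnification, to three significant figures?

|M| = f_obj/|f_eye| = 52/2 = 26.000.

26.0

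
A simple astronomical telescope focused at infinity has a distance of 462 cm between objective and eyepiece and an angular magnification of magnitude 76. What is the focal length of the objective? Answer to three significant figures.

In normal adjustment the tube length equals f_obj + f_eye and |M| = f_obj/f_eye.
So f_obj = 76 f_eye and 76 f_eye + f_eye = 462 cm, giving f_eye = 462/77 = 6.000 cm and f_obj = 456.000 cm.

456 cm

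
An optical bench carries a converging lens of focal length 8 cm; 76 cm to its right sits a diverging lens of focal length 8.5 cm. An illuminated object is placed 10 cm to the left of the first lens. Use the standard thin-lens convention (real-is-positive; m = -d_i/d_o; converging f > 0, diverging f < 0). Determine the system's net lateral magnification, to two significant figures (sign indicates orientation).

-0.76

First lens: d_i1 = 1/(1/8 - 1/10) = 40.000 cm.
m_1 = -(40.000)/10 = -4.0000.
The intermediate image is 40.000 cm to the right of lens 1, so d_o2 = L - d_i1 = 76 - 40.000 = 36.000 cm.
Second lens: d_i2 = 1/(1/(-8.5) - 1/(36.000)) = -6.876 cm.
m_2 = -(-6.876)/(36.000) = 0.1910.
Total m = m_1 x m_2 = (-4.0000)(0.1910) = -0.7640.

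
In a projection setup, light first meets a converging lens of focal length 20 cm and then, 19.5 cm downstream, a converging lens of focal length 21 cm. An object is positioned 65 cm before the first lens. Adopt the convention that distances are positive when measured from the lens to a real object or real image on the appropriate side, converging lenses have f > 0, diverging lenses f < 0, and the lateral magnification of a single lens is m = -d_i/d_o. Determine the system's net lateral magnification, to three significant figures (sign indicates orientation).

-0.307

First lens: d_i1 = 1/(1/20 - 1/65) = 28.889 cm.
m_1 = -(28.889)/65 = -0.4444.
This image would form 28.889 cm past lens 1, i.e. 9.389 cm beyond lens 2, so it is a virtual object for lens 2: d_o2 = 19.5 - 28.889 = -9.389 cm.
Second lens: d_i2 = 1/(1/21 - 1/(-9.389)) = 6.488 cm.
m_2 = -(6.488)/(-9.389) = 0.6910.
Overall magnification: m = m_1 m_2 = -0.3071.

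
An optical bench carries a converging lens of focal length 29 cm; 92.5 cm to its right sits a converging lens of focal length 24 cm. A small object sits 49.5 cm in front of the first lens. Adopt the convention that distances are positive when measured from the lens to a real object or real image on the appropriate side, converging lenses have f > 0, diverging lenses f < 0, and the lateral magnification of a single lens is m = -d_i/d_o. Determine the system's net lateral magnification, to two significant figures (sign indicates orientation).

-22

Applying the thin-lens equation to the first lens, 1/29 = 1/49.5 + 1/d_i1, which gives d_i1 = 70.024 cm.
Its lateral magnification is m_1 = -d_i1/d_o1 = -(70.024)/49.5 = -1.4146.
That image sits 22.476 cm in front of the second lens, so d_o2 = 22.476 cm.
Applying the thin-lens equation again with f_2 = 24 cm and d_o2 = 22.476 cm gives d_i2 = -353.856 cm.
m_2 = -(-353.856)/(22.476) = 15.7440.
The system's lateral magnification is m_1 m_2 = (-1.4146)(15.7440) = -22.2720.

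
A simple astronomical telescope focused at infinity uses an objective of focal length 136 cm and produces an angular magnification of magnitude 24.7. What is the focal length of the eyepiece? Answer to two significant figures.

5.5 cm

|M| = f_obj/f_eye, so f_eye = f_obj/|M| = 136/24.7 = 5.506 cm.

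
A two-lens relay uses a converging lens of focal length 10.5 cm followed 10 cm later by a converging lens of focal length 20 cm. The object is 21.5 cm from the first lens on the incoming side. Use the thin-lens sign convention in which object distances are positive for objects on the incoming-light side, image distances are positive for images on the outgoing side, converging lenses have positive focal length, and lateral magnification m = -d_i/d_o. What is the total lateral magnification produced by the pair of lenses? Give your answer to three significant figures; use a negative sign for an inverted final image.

First lens: d_i1 = 1/(1/10.5 - 1/21.5) = 20.523 cm.
m_1 = -(20.523)/21.5 = -0.9545.
This image would form 20.523 cm past lens 1, i.e. 10.523 cm beyond lens 2, so it is a virtual object for lens 2: d_o2 = 10 - 20.523 = -10.523 cm.
Second lens: d_i2 = 1/(1/20 - 1/(-10.523)) = 6.895 cm.
m_2 = -(6.895)/(-10.523) = 0.6552.
The system's lateral magnification is m_1 m_2 = (-0.9545)(0.6552) = -0.6255.

-0.625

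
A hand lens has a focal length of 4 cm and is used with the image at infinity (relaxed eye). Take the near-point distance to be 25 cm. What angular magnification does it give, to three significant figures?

6.25

M = D/f = 25/4 = 6.250.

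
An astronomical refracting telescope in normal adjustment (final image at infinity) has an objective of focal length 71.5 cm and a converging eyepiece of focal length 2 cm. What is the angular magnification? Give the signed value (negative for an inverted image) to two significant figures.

M = -f_obj/f_eye = -71.5/(2) = -35.750.

-36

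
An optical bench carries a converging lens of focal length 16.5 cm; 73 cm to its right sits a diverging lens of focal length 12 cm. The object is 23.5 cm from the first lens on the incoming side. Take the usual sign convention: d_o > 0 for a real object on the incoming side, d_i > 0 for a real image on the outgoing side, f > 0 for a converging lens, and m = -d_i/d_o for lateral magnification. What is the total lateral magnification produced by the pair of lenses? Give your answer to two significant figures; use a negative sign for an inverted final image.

Lens 1: 1/d_i1 = 1/f_1 - 1/d_o1 = 1/16.5 - 1/23.5 = 0.01805 cm^-1, so d_i1 = 55.393 cm.
m_1 = -(55.393)/23.5 = -2.3571.
Object distance for lens 2: d_o2 = 73 - 55.393 = 17.607 cm.
Lens 2: 1/d_i2 = 1/f_2 - 1/d_o2 = 1/(-12) - 1/(17.607) = -0.14013 cm^-1, so d_i2 = -7.136 cm.
m_2 = -(-7.136)/(17.607) = 0.4053.
Total m = m_1 x m_2 = (-2.3571)(0.4053) = -0.9554.

-0.96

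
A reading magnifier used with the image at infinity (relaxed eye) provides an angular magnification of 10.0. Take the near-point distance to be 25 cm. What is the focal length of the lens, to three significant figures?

For the image at infinity, M = D/f.
f = D/M = 25/10.0 = 2.500 cm.

2.50 cm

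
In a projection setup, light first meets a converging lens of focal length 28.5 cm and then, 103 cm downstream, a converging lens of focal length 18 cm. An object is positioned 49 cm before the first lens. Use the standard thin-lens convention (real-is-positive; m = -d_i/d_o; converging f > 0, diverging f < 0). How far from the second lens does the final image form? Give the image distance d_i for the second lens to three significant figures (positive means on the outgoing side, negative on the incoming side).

Applying the thin-lens equation to the first lens, 1/28.5 = 1/49 + 1/d_i1, which gives d_i1 = 68.122 cm.
Object distance for lens 2: d_o2 = 103 - 68.122 = 34.878 cm.
Applying the thin-lens equation again with f_2 = 18 cm and d_o2 = 34.878 cm gives d_i2 = 37.197 cm.

37.2 cm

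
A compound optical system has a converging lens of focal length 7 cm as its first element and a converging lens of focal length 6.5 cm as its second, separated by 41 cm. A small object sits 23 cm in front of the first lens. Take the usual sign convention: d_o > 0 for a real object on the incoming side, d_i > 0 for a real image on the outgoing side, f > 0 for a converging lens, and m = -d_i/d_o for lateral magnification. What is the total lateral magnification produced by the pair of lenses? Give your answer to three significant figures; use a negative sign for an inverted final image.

0.116

Lens 1: 1/d_i1 = 1/f_1 - 1/d_o1 = 1/7 - 1/23 = 0.09938 cm^-1, so d_i1 = 10.062 cm.
m_1 = -(10.062)/23 = -0.4375.
The intermediate image is 10.062 cm to the right of lens 1, so d_o2 = L - d_i1 = 41 - 10.062 = 30.938 cm.
Lens 2: 1/d_i2 = 1/f_2 - 1/d_o2 = 1/6.5 - 1/(30.938) = 0.12152 cm^-1, so d_i2 = 8.229 cm.
m_2 = -(8.229)/(30.938) = -0.2660.
The system's lateral magnification is m_1 m_2 = (-0.4375)(-0.2660) = 0.1164.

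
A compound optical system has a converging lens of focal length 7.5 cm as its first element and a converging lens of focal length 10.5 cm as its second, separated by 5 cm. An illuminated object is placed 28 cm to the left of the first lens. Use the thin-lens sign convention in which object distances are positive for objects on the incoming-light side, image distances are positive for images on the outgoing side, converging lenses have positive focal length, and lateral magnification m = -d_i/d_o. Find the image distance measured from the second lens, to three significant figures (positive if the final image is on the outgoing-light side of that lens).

Lens 1: 1/d_i1 = 1/f_1 - 1/d_o1 = 1/7.5 - 1/28 = 0.09762 cm^-1, so d_i1 = 10.244 cm.
This image would form 10.244 cm past lens 1, i.e. 5.244 cm beyond lens 2, so it is a virtual object for lens 2: d_o2 = 5 - 10.244 = -5.244 cm.
Lens 2: 1/d_i2 = 1/f_2 - 1/d_o2 = 1/10.5 - 1/(-5.244) = 0.28594 cm^-1, so d_i2 = 3.497 cm.

3.50 cm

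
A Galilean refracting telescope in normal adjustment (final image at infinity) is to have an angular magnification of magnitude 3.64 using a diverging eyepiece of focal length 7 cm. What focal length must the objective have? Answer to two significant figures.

|M| = f_obj/|f_eye|, so f_obj = |M| x |f_eye| = 3.64 x 7 = 25.480 cm.

25 cm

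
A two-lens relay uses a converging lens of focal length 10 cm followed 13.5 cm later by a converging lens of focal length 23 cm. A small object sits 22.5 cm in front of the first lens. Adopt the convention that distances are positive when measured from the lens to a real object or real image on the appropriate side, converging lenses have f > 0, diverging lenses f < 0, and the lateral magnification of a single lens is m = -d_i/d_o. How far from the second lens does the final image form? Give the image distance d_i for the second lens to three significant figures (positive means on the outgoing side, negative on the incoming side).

3.76 cm

First lens: d_i1 = 1/(1/10 - 1/22.5) = 18.000 cm.
This image would form 18.000 cm past lens 1, i.e. 4.500 cm beyond lens 2, so it is a virtual object for lens 2: d_o2 = 13.5 - 18.000 = -4.500 cm.
Second lens: d_i2 = 1/(1/23 - 1/(-4.500)) = 3.764 cm.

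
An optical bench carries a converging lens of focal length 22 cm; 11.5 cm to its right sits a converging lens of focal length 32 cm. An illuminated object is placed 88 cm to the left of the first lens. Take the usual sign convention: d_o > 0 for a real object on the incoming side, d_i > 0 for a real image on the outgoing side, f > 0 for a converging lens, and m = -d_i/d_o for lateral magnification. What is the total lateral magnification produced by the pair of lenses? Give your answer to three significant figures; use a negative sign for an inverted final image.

-0.214

Applying the thin-lens equation to the first lens, 1/22 = 1/88 + 1/d_i1, which gives d_i1 = 29.333 cm.
Its lateral magnification is m_1 = -d_i1/d_o1 = -(29.333)/88 = -0.3333.
This image would form 29.333 cm past lens 1, i.e. 17.833 cm beyond lens 2, so it is a virtual object for lens 2: d_o2 = 11.5 - 29.333 = -17.833 cm.
Applying the thin-lens equation again with f_2 = 32 cm and d_o2 = -17.833 cm gives d_i2 = 11.452 cm.
m_2 = -(11.452)/(-17.833) = 0.6421.
Total m = m_1 x m_2 = (-0.3333)(0.6421) = -0.2140.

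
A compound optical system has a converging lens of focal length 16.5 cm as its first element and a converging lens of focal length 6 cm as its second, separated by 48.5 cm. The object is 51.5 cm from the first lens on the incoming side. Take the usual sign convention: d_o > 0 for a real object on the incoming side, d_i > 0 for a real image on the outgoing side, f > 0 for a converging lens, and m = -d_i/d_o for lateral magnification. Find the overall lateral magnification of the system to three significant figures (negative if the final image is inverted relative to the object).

Applying the thin-lens equation to the first lens, 1/16.5 = 1/51.5 + 1/d_i1, which gives d_i1 = 24.279 cm.
Its lateral magnification is m_1 = -d_i1/d_o1 = -(24.279)/51.5 = -0.4714.
That image sits 24.221 cm in front of the second lens, so d_o2 = 24.221 cm.
Applying the thin-lens equation again with f_2 = 6 cm and d_o2 = 24.221 cm gives d_i2 = 7.976 cm.
m_2 = -(7.976)/(24.221) = -0.3293.
The system's lateral magnification is m_1 m_2 = (-0.4714)(-0.3293) = 0.1552.

0.155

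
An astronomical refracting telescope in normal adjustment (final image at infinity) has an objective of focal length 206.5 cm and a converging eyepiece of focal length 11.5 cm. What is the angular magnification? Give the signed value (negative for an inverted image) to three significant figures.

M = -f_obj/f_eye = -206.5/(11.5) = -17.957.

-18.0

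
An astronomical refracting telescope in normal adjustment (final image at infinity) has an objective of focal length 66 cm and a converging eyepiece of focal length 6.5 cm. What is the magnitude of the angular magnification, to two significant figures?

10

|M| = f_obj/|f_eye| = 66/6.5 = 10.154.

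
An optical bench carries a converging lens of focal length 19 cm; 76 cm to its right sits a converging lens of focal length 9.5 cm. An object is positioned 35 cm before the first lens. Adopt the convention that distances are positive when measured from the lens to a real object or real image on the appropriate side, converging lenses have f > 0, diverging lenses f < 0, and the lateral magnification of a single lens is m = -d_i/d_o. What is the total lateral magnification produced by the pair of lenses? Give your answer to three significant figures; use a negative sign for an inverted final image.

Applying the thin-lens equation to the first lens, 1/19 = 1/35 + 1/d_i1, which gives d_i1 = 41.562 cm.
Its lateral magnification is m_1 = -d_i1/d_o1 = -(41.562)/35 = -1.1875.
Object distance for lens 2: d_o2 = 76 - 41.562 = 34.438 cm.
Applying the thin-lens equation again with f_2 = 9.5 cm and d_o2 = 34.438 cm gives d_i2 = 13.119 cm.
m_2 = -(13.119)/(34.438) = -0.3810.
Overall magnification: m = m_1 m_2 = 0.4524.

0.452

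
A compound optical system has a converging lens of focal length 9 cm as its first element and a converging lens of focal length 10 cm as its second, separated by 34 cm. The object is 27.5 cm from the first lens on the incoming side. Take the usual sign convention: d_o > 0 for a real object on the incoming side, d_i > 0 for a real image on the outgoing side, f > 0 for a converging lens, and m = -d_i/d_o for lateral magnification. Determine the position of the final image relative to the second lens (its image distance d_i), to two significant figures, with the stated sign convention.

19 cm

Lens 1: 1/d_i1 = 1/f_1 - 1/d_o1 = 1/9 - 1/27.5 = 0.07475 cm^-1, so d_i1 = 13.378 cm.
The intermediate image is 13.378 cm to the right of lens 1, so d_o2 = L - d_i1 = 34 - 13.378 = 20.622 cm.
Lens 2: 1/d_i2 = 1/f_2 - 1/d_o2 = 1/10 - 1/(20.622) = 0.05151 cm^-1, so d_i2 = 19.415 cm.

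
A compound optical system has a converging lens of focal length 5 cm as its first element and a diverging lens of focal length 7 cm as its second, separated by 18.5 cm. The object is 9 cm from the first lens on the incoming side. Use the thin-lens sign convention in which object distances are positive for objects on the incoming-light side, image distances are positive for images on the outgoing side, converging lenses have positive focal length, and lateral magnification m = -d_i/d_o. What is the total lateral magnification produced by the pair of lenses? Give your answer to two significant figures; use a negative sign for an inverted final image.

First lens: d_i1 = 1/(1/5 - 1/9) = 11.250 cm.
m_1 = -(11.250)/9 = -1.2500.
That image sits 7.250 cm in front of the second lens, so d_o2 = 7.250 cm.
Second lens: d_i2 = 1/(1/(-7) - 1/(7.250)) = -3.561 cm.
m_2 = -(-3.561)/(7.250) = 0.4912.
The system's lateral magnification is m_1 m_2 = (-1.2500)(0.4912) = -0.6140.

-0.61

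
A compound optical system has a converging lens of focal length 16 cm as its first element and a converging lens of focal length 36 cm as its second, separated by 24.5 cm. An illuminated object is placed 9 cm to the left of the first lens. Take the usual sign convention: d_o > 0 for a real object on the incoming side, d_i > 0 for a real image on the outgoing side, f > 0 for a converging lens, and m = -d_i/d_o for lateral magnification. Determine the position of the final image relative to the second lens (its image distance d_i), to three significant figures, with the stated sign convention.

Applying the thin-lens equation to the first lens, 1/16 = 1/9 + 1/d_i1, which gives d_i1 = -20.571 cm.
The intermediate image is virtual, 20.571 cm to the left of lens 1, so d_o2 = L - d_i1 = 24.5 - (-20.571) = 45.071 cm.
Applying the thin-lens equation again with f_2 = 36 cm and d_o2 = 45.071 cm gives d_i2 = 178.866 cm.

179 cm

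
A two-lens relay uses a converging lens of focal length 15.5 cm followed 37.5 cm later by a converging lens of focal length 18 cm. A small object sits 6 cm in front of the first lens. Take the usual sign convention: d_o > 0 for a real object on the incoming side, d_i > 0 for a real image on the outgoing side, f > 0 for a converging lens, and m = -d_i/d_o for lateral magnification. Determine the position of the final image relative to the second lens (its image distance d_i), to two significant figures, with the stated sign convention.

Lens 1: 1/d_i1 = 1/f_1 - 1/d_o1 = 1/15.5 - 1/6 = -0.10215 cm^-1, so d_i1 = -9.789 cm.
The intermediate image is virtual, 9.789 cm to the left of lens 1, so d_o2 = L - d_i1 = 37.5 - (-9.789) = 47.289 cm.
Lens 2: 1/d_i2 = 1/f_2 - 1/d_o2 = 1/18 - 1/(47.289) = 0.03441 cm^-1, so d_i2 = 29.062 cm.

29 cm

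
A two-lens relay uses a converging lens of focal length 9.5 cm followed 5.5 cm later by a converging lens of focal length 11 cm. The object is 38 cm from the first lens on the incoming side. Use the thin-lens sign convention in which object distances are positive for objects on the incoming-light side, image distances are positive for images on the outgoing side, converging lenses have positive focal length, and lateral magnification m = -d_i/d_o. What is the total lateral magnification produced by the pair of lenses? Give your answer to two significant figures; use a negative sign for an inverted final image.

First lens: d_i1 = 1/(1/9.5 - 1/38) = 12.667 cm.
m_1 = -(12.667)/38 = -0.3333.
Since 12.667 cm > 5.5 cm, the first image lies past the second lens and serves as a virtual object: d_o2 = L - d_i1 = -7.167 cm.
Second lens: d_i2 = 1/(1/11 - 1/(-7.167)) = 4.339 cm.
m_2 = -(4.339)/(-7.167) = 0.6055.
Total m = m_1 x m_2 = (-0.3333)(0.6055) = -0.2018.

-0.20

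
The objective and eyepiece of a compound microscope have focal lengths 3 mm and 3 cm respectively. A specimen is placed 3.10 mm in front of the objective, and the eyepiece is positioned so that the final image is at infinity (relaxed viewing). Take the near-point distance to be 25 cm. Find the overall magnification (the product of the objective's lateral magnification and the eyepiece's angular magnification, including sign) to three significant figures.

Convert to cm: f_obj = 3 mm = 0.3 cm; d_o = 3.10 mm = 0.31 cm.
Objective: 1/d_i = 1/f_obj - 1/d_o = 1/0.3 - 1/0.31 = 0.10753 cm^-1, so d_i = 9.300 cm.
m_obj = -d_i/d_o = -9.300/0.31 = -30.000.
Eyepiece angular magnification (image at infinity): M_eye = D/f_e = 25/3 = 8.333.
Overall M = m_obj x M_eye = (-30.000)(8.333) = -250.00.

-250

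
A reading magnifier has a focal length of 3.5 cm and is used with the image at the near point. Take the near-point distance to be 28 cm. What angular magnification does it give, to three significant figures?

M = 1 + D/f = 1 + 28/3.5 = 9.000.

9.00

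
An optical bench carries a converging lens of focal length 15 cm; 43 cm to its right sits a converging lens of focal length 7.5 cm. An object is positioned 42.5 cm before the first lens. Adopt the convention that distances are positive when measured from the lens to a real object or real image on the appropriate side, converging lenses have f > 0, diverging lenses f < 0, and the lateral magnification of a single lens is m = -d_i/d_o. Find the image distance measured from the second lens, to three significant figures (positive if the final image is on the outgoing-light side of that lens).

12.1 cm

First lens: d_i1 = 1/(1/15 - 1/42.5) = 23.182 cm.
That image sits 19.818 cm in front of the second lens, so d_o2 = 19.818 cm.
Second lens: d_i2 = 1/(1/7.5 - 1/(19.818)) = 12.066 cm.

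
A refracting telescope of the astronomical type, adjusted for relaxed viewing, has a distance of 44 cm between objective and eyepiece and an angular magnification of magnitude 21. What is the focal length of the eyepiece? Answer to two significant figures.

2.0 cm

In normal adjustment the tube length equals f_obj + f_eye and |M| = f_obj/f_eye.
So f_obj = 21 f_eye and 21 f_eye + f_eye = 44 cm, giving f_eye = 44/22 = 2.000 cm and f_obj = 42.000 cm.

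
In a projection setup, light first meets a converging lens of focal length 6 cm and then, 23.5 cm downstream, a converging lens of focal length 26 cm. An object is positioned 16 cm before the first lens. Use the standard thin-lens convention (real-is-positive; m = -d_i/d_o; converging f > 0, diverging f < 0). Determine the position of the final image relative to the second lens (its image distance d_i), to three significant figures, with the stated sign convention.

-29.9 cm

First lens: d_i1 = 1/(1/6 - 1/16) = 9.600 cm.
The intermediate image is 9.600 cm to the right of lens 1, so d_o2 = L - d_i1 = 23.5 - 9.600 = 13.900 cm.
Second lens: d_i2 = 1/(1/26 - 1/(13.900)) = -29.868 cm.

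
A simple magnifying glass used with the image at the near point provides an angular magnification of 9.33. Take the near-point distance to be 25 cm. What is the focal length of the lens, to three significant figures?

3.00 cm

For the image at the near point, M = 1 + D/f.
f = D/(M - 1) = 25/(9.33 - 1) = 3.001 cm.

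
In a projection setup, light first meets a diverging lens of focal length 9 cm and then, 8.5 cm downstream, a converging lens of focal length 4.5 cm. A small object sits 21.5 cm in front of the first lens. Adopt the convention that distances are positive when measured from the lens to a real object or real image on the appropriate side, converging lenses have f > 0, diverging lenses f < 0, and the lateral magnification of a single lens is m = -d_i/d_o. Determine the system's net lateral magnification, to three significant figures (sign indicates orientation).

Applying the thin-lens equation to the first lens, 1/(-9) = 1/21.5 + 1/d_i1, which gives d_i1 = -6.344 cm.
Its lateral magnification is m_1 = -d_i1/d_o1 = -(-6.344)/21.5 = 0.2951.
With d_i1 < 0 the first image is virtual and lies on the object side; the object distance for lens 2 is d_o2 = 8.5 - (-6.344) = 14.844 cm.
Applying the thin-lens equation again with f_2 = 4.5 cm and d_o2 = 14.844 cm gives d_i2 = 6.458 cm.
m_2 = -(6.458)/(14.844) = -0.4350.
The system's lateral magnification is m_1 m_2 = (0.2951)(-0.4350) = -0.1284.

-0.128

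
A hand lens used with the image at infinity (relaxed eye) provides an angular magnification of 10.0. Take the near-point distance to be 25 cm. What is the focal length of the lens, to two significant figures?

2.5 cm

For the image at infinity, M = D/f.
f = D/M = 25/10.0 = 2.500 cm.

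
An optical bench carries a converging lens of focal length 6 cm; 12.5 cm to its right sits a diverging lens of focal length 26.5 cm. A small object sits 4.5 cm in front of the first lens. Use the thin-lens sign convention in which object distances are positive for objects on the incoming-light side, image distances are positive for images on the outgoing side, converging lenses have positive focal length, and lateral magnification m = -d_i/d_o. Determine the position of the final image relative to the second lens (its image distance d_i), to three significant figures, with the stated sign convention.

-14.2 cm

Lens 1: 1/d_i1 = 1/f_1 - 1/d_o1 = 1/6 - 1/4.5 = -0.05556 cm^-1, so d_i1 = -18.000 cm.
The intermediate image is virtual, 18.000 cm to the left of lens 1, so d_o2 = L - d_i1 = 12.5 - (-18.000) = 30.500 cm.
Lens 2: 1/d_i2 = 1/f_2 - 1/d_o2 = 1/(-26.5) - 1/(30.500) = -0.07052 cm^-1, so d_i2 = -14.180 cm.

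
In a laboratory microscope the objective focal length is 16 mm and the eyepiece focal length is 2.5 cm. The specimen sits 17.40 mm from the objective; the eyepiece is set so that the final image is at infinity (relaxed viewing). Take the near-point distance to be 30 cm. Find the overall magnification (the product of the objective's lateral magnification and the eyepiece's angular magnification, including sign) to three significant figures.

-137

Convert to cm: f_obj = 16 mm = 1.6 cm; d_o = 17.40 mm = 1.74 cm.
Objective: 1/d_i = 1/f_obj - 1/d_o = 1/1.6 - 1/1.74 = 0.05029 cm^-1, so d_i = 19.886 cm.
m_obj = -d_i/d_o = -19.886/1.74 = -11.429.
Eyepiece angular magnification (image at infinity): M_eye = D/f_e = 30/2.5 = 12.000.
Overall M = m_obj x M_eye = (-11.429)(12.000) = -137.14.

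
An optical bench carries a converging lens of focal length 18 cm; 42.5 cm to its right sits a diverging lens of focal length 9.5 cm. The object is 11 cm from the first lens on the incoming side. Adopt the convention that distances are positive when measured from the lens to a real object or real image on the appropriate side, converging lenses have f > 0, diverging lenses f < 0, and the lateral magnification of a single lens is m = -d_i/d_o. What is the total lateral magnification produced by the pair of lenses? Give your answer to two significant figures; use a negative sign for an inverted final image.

First lens: d_i1 = 1/(1/18 - 1/11) = -28.286 cm.
m_1 = -(-28.286)/11 = 2.5714.
The intermediate image is virtual, 28.286 cm to the left of lens 1, so d_o2 = L - d_i1 = 42.5 - (-28.286) = 70.786 cm.
Second lens: d_i2 = 1/(1/(-9.5) - 1/(70.786)) = -8.376 cm.
m_2 = -(-8.376)/(70.786) = 0.1183.
Total m = m_1 x m_2 = (2.5714)(0.1183) = 0.3043.

0.30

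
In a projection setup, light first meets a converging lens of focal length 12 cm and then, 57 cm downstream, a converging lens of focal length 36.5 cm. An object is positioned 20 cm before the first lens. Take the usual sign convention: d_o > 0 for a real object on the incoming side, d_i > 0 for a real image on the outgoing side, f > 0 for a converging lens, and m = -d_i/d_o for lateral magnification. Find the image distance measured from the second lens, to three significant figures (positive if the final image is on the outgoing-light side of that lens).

-104 cm

First lens: d_i1 = 1/(1/12 - 1/20) = 30.000 cm.
Object distance for lens 2: d_o2 = 57 - 30.000 = 27.000 cm.
Second lens: d_i2 = 1/(1/36.5 - 1/(27.000)) = -103.737 cm.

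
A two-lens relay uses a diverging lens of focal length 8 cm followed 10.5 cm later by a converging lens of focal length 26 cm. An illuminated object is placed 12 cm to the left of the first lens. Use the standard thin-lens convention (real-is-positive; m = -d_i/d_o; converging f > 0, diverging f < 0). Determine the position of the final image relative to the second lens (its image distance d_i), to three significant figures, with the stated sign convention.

-37.2 cm

First lens: d_i1 = 1/(1/(-8) - 1/12) = -4.800 cm.
The intermediate image is virtual, 4.800 cm to the left of lens 1, so d_o2 = L - d_i1 = 10.5 - (-4.800) = 15.300 cm.
Second lens: d_i2 = 1/(1/26 - 1/(15.300)) = -37.178 cm.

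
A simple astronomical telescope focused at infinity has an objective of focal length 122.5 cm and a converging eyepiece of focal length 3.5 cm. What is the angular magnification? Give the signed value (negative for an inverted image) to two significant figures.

M = -f_obj/f_eye = -122.5/(3.5) = -35.000.

-35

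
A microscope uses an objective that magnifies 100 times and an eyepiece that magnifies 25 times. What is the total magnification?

2500

The overall magnification of a compound microscope is the product of the objective and eyepiece magnifications:
M = M_obj x M_eye = 100 x 25 = 2500.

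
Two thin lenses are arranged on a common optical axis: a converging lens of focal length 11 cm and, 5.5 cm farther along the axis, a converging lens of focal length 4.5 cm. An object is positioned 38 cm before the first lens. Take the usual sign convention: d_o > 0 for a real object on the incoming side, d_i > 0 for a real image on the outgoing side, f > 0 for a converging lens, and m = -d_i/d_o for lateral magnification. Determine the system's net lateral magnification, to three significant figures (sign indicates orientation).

-0.127

First lens: d_i1 = 1/(1/11 - 1/38) = 15.481 cm.
m_1 = -(15.481)/38 = -0.4074.
This image would form 15.481 cm past lens 1, i.e. 9.981 cm beyond lens 2, so it is a virtual object for lens 2: d_o2 = 5.5 - 15.481 = -9.981 cm.
Second lens: d_i2 = 1/(1/4.5 - 1/(-9.981)) = 3.102 cm.
m_2 = -(3.102)/(-9.981) = 0.3107.
Total m = m_1 x m_2 = (-0.4074)(0.3107) = -0.1266.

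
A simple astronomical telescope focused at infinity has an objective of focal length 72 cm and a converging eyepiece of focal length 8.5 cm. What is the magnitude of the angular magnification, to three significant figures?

8.47

|M| = f_obj/|f_eye| = 72/8.5 = 8.471.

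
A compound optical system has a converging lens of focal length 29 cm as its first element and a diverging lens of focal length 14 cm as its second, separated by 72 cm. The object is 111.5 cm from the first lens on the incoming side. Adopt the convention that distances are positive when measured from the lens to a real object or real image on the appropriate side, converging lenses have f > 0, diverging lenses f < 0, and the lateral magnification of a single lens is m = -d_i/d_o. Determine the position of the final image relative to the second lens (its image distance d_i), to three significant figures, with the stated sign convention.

-9.81 cm

Applying the thin-lens equation to the first lens, 1/29 = 1/111.5 + 1/d_i1, which gives d_i1 = 39.194 cm.
That image sits 32.806 cm in front of the second lens, so d_o2 = 32.806 cm.
Applying the thin-lens equation again with f_2 = -14 cm and d_o2 = 32.806 cm gives d_i2 = -9.813 cm.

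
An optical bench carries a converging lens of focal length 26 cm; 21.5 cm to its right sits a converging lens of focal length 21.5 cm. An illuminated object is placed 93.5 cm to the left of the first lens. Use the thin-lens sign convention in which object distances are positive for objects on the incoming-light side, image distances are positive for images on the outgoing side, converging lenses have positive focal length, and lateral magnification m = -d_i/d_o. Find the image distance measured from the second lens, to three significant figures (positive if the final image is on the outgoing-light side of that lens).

8.67 cm

Lens 1: 1/d_i1 = 1/f_1 - 1/d_o1 = 1/26 - 1/93.5 = 0.02777 cm^-1, so d_i1 = 36.015 cm.
This image would form 36.015 cm past lens 1, i.e. 14.515 cm beyond lens 2, so it is a virtual object for lens 2: d_o2 = 21.5 - 36.015 = -14.515 cm.
Lens 2: 1/d_i2 = 1/f_2 - 1/d_o2 = 1/21.5 - 1/(-14.515) = 0.11541 cm^-1, so d_i2 = 8.665 cm.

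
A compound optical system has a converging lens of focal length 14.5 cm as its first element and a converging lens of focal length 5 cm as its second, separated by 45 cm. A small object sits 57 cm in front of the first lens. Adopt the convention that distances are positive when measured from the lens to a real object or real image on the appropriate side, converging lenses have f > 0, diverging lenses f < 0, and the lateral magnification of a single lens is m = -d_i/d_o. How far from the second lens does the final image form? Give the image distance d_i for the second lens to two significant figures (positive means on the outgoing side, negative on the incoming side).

6.2 cm

Applying the thin-lens equation to the first lens, 1/14.5 = 1/57 + 1/d_i1, which gives d_i1 = 19.447 cm.
Object distance for lens 2: d_o2 = 45 - 19.447 = 25.553 cm.
Applying the thin-lens equation again with f_2 = 5 cm and d_o2 = 25.553 cm gives d_i2 = 6.216 cm.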